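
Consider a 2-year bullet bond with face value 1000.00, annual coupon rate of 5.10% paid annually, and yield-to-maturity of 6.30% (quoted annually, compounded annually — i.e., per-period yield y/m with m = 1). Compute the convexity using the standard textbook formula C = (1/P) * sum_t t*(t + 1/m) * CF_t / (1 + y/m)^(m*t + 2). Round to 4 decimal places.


Answer: Convexity = 5.1362

Derivation:
Coupon per period c = face * coupon_rate / m = 51.000000
Periods per year m = 1; per-period yield y/m = 0.063000
Number of cashflows N = 2
Cashflows (t years, CF_t, discount factor 1/(1+y/m)^(m*t), PV):
  t = 1.0000: CF_t = 51.000000, DF = 0.940734, PV = 47.977422
  t = 2.0000: CF_t = 1051.000000, DF = 0.884980, PV = 930.114012
Price P = sum_t PV_t = 978.091434
Convexity numerator sum_t t*(t + 1/m) * CF_t / (1+y/m)^(m*t + 2):
  t = 1.0000: term = 84.918121
  t = 2.0000: term = 4938.793960
Convexity = (1/P) * sum = 5023.712081 / 978.091434 = 5.136240


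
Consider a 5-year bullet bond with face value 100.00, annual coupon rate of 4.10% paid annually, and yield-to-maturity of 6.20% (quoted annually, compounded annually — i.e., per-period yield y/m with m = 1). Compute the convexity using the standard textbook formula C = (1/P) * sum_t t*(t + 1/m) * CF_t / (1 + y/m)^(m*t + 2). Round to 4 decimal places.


Answer: Convexity = 23.7880

Derivation:
Coupon per period c = face * coupon_rate / m = 4.100000
Periods per year m = 1; per-period yield y/m = 0.062000
Number of cashflows N = 5
Cashflows (t years, CF_t, discount factor 1/(1+y/m)^(m*t), PV):
  t = 1.0000: CF_t = 4.100000, DF = 0.941620, PV = 3.860640
  t = 2.0000: CF_t = 4.100000, DF = 0.886647, PV = 3.635255
  t = 3.0000: CF_t = 4.100000, DF = 0.834885, PV = 3.423027
  t = 4.0000: CF_t = 4.100000, DF = 0.786144, PV = 3.223189
  t = 5.0000: CF_t = 104.100000, DF = 0.740248, PV = 77.059848
Price P = sum_t PV_t = 91.201958
Convexity numerator sum_t t*(t + 1/m) * CF_t / (1+y/m)^(m*t + 2):
  t = 1.0000: term = 6.846054
  t = 2.0000: term = 19.339135
  t = 3.0000: term = 36.420216
  t = 4.0000: term = 57.156648
  t = 5.0000: term = 2049.747508
Convexity = (1/P) * sum = 2169.509560 / 91.201958 = 23.787971


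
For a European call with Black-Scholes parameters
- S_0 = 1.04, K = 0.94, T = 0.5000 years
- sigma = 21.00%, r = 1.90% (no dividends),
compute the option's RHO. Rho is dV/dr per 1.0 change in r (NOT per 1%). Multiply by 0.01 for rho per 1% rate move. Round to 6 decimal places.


Answer: Rho = 0.348583

Derivation:
d1 = 0.8190392045; d2 = 0.6705467805
phi(d1) = 0.2852608819; exp(-qT) = 1.0000000000; exp(-rT) = 0.9905449824
N(d2) = 0.7487453522
Rho = K*T*exp(-rT)*N(d2) = 0.9400 * 0.5000 * 0.9905449824 * 0.7487453522 = 0.348583


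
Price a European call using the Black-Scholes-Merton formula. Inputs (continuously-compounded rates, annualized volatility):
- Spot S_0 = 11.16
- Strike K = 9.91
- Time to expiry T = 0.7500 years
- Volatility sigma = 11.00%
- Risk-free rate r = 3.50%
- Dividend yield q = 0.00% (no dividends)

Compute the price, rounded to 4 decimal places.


d1 = (ln(S/K) + (r - q + 0.5*sigma^2) * T) / (sigma * sqrt(T)) = 1.57017343
d2 = d1 - sigma * sqrt(T) = 1.47491064
exp(-rT) = 0.97409154; exp(-qT) = 1.00000000
C = S_0 * exp(-qT) * N(d1) - K * exp(-rT) * N(d2)
N(d1) = 0.94181262; N(d2) = 0.92988171
C = 11.1600 * 1.00000000 * 0.94181262 - 9.9100 * 0.97409154 * 0.92988171 = 1.5343

Answer: Price = 1.5343


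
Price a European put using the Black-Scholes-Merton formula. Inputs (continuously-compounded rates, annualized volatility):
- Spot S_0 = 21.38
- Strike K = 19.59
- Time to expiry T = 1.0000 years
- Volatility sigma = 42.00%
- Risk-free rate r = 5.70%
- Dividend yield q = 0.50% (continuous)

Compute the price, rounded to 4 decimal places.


d1 = (ln(S/K) + (r - q + 0.5*sigma^2) * T) / (sigma * sqrt(T)) = 0.54199208
d2 = d1 - sigma * sqrt(T) = 0.12199208
exp(-rT) = 0.94459407; exp(-qT) = 0.99501248
P = K * exp(-rT) * N(-d2) - S_0 * exp(-qT) * N(-d1)
N(-d1) = 0.29391198; N(-d2) = 0.45145265
P = 19.5900 * 0.94459407 * 0.45145265 - 21.3800 * 0.99501248 * 0.29391198 = 2.1015

Answer: Price = 2.1015


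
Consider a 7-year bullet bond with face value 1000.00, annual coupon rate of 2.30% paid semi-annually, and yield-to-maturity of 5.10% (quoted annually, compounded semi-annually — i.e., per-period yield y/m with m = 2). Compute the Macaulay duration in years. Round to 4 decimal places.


Coupon per period c = face * coupon_rate / m = 11.500000
Periods per year m = 2; per-period yield y/m = 0.025500
Number of cashflows N = 14
Cashflows (t years, CF_t, discount factor 1/(1+y/m)^(m*t), PV):
  t = 0.5000: CF_t = 11.500000, DF = 0.975134, PV = 11.214042
  t = 1.0000: CF_t = 11.500000, DF = 0.950886, PV = 10.935194
  t = 1.5000: CF_t = 11.500000, DF = 0.927242, PV = 10.663281
  t = 2.0000: CF_t = 11.500000, DF = 0.904185, PV = 10.398129
  t = 2.5000: CF_t = 11.500000, DF = 0.881702, PV = 10.139570
  t = 3.0000: CF_t = 11.500000, DF = 0.859777, PV = 9.887440
  t = 3.5000: CF_t = 11.500000, DF = 0.838398, PV = 9.641580
  t = 4.0000: CF_t = 11.500000, DF = 0.817551, PV = 9.401833
  t = 4.5000: CF_t = 11.500000, DF = 0.797222, PV = 9.168048
  t = 5.0000: CF_t = 11.500000, DF = 0.777398, PV = 8.940076
  t = 5.5000: CF_t = 11.500000, DF = 0.758067, PV = 8.717772
  t = 6.0000: CF_t = 11.500000, DF = 0.739217, PV = 8.500997
  t = 6.5000: CF_t = 11.500000, DF = 0.720836, PV = 8.289612
  t = 7.0000: CF_t = 1011.500000, DF = 0.702912, PV = 710.995057
Price P = sum_t PV_t = 836.892629
Macaulay numerator sum_t t * PV_t:
  t * PV_t at t = 0.5000: 5.607021
  t * PV_t at t = 1.0000: 10.935194
  t * PV_t at t = 1.5000: 15.994921
  t * PV_t at t = 2.0000: 20.796257
  t * PV_t at t = 2.5000: 25.348924
  t * PV_t at t = 3.0000: 29.662319
  t * PV_t at t = 3.5000: 33.745528
  t * PV_t at t = 4.0000: 37.607331
  t * PV_t at t = 4.5000: 41.256214
  t * PV_t at t = 5.0000: 44.700378
  t * PV_t at t = 5.5000: 47.947748
  t * PV_t at t = 6.0000: 51.005982
  t * PV_t at t = 6.5000: 53.882477
  t * PV_t at t = 7.0000: 4976.965397
Macaulay duration D = (sum_t t * PV_t) / P = 5395.455694 / 836.892629 = 6.447011

Answer: Macaulay duration = 6.4470 years


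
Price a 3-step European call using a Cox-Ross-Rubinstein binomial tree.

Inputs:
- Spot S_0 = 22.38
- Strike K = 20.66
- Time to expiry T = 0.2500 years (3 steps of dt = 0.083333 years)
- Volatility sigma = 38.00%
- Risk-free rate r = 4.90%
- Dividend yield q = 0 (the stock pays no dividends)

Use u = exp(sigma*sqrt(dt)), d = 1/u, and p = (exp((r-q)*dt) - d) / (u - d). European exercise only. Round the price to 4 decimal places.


Answer: Price = V(0,0) = 2.7923

Derivation:
dt = T/N = 0.083333
u = exp(sigma*sqrt(dt)) = 1.115939; d = 1/u = 0.896106
p = (exp((r-q)*dt) - d) / (u - d) = 0.491216
Discount per step: exp(-r*dt) = 0.995925
Stock lattice S(k, i) with i counting down-moves:
  k=0: S(0,0) = 22.3800
  k=1: S(1,0) = 24.9747; S(1,1) = 20.0549
  k=2: S(2,0) = 27.8703; S(2,1) = 22.3800; S(2,2) = 17.9713
  k=3: S(3,0) = 31.1015; S(3,1) = 24.9747; S(3,2) = 20.0549; S(3,3) = 16.1042
Terminal payoffs V(N, i) = max(S_T - K, 0):
  V(3,0) = 10.441541; V(3,1) = 4.314724; V(3,2) = 0.000000; V(3,3) = 0.000000
Backward induction: V(k, i) = exp(-r*dt) * [p * V(k+1, i) + (1-p) * V(k+1, i+1)].
  V(2,0) = exp(-r*dt) * [p*10.441541 + (1-p)*4.314724] = 7.294467
  V(2,1) = exp(-r*dt) * [p*4.314724 + (1-p)*0.000000] = 2.110824
  V(2,2) = exp(-r*dt) * [p*0.000000 + (1-p)*0.000000] = 0.000000
  V(1,0) = exp(-r*dt) * [p*7.294467 + (1-p)*2.110824] = 4.638135
  V(1,1) = exp(-r*dt) * [p*2.110824 + (1-p)*0.000000] = 1.032645
  V(0,0) = exp(-r*dt) * [p*4.638135 + (1-p)*1.032645] = 2.792294


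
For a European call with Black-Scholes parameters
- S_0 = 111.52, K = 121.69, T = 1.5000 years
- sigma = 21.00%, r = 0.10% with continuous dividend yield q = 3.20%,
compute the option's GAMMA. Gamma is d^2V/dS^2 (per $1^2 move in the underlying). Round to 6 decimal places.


d1 = -0.3915213095; d2 = -0.6487177325
phi(d1) = 0.3695079582; exp(-qT) = 0.9531337871; exp(-rT) = 0.9985011244
Gamma = exp(-qT) * phi(d1) / (S * sigma * sqrt(T)) = 0.9531337871 * 0.3695079582 / (111.5200 * 0.2100 * 1.2247448714) = 0.012279

Answer: Gamma = 0.012279


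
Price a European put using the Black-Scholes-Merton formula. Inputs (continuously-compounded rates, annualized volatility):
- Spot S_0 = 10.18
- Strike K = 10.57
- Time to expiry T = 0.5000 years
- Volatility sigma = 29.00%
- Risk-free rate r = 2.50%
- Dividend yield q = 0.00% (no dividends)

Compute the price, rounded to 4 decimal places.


d1 = (ln(S/K) + (r - q + 0.5*sigma^2) * T) / (sigma * sqrt(T)) = -0.01984673
d2 = d1 - sigma * sqrt(T) = -0.22490769
exp(-rT) = 0.98757780; exp(-qT) = 1.00000000
P = K * exp(-rT) * N(-d2) - S_0 * exp(-qT) * N(-d1)
N(-d1) = 0.50791718; N(-d2) = 0.58897446
P = 10.5700 * 0.98757780 * 0.58897446 - 10.1800 * 1.00000000 * 0.50791718 = 0.9775

Answer: Price = 0.9775


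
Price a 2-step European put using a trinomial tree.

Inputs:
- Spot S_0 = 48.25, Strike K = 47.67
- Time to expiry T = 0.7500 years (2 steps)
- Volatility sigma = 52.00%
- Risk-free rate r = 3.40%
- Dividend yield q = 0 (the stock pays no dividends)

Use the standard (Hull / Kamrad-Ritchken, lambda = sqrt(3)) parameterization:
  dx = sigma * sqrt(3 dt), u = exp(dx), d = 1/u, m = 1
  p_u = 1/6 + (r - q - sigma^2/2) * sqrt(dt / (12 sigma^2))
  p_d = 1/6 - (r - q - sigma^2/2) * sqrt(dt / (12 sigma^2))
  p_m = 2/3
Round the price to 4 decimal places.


Answer: Price = V(0,0) = 6.4419

Derivation:
dt = T/N = 0.375000; dx = sigma*sqrt(3*dt) = 0.551543
u = exp(dx) = 1.735930; d = 1/u = 0.576060
p_u = 0.132263, p_m = 0.666667, p_d = 0.201070
Discount per step: exp(-r*dt) = 0.987331
Stock lattice S(k, j) with j the centered position index:
  k=0: S(0,+0) = 48.2500
  k=1: S(1,-1) = 27.7949; S(1,+0) = 48.2500; S(1,+1) = 83.7586
  k=2: S(2,-2) = 16.0115; S(2,-1) = 27.7949; S(2,+0) = 48.2500; S(2,+1) = 83.7586; S(2,+2) = 145.3991
Terminal payoffs V(N, j) = max(K - S_T, 0):
  V(2,-2) = 31.658467; V(2,-1) = 19.875100; V(2,+0) = 0.000000; V(2,+1) = 0.000000; V(2,+2) = 0.000000
Backward induction: V(k, j) = exp(-r*dt) * [p_u * V(k+1, j+1) + p_m * V(k+1, j) + p_d * V(k+1, j-1)]
  V(1,-1) = exp(-r*dt) * [p_u*0.000000 + p_m*19.875100 + p_d*31.658467] = 19.367127
  V(1,+0) = exp(-r*dt) * [p_u*0.000000 + p_m*0.000000 + p_d*19.875100] = 3.945660
  V(1,+1) = exp(-r*dt) * [p_u*0.000000 + p_m*0.000000 + p_d*0.000000] = 0.000000
  V(0,+0) = exp(-r*dt) * [p_u*0.000000 + p_m*3.945660 + p_d*19.367127] = 6.441930


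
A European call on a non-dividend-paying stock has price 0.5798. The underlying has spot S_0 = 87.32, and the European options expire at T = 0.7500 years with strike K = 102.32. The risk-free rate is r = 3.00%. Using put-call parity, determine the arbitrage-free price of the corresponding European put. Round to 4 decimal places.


Put-call parity: C - P = S_0 * exp(-qT) - K * exp(-rT).
S_0 * exp(-qT) = 87.3200 * 1.00000000 = 87.32000000
K * exp(-rT) = 102.3200 * 0.97775124 = 100.04350659
P = C - S*exp(-qT) + K*exp(-rT)
P = 0.5798 - 87.32000000 + 100.04350659 = 13.3033

Answer: Put price = 13.3033


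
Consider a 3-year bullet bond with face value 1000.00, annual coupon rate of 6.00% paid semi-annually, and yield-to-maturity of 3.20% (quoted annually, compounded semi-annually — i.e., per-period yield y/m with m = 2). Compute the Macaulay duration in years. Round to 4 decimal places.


Answer: Macaulay duration = 2.7991 years

Derivation:
Coupon per period c = face * coupon_rate / m = 30.000000
Periods per year m = 2; per-period yield y/m = 0.016000
Number of cashflows N = 6
Cashflows (t years, CF_t, discount factor 1/(1+y/m)^(m*t), PV):
  t = 0.5000: CF_t = 30.000000, DF = 0.984252, PV = 29.527559
  t = 1.0000: CF_t = 30.000000, DF = 0.968752, PV = 29.062558
  t = 1.5000: CF_t = 30.000000, DF = 0.953496, PV = 28.604880
  t = 2.0000: CF_t = 30.000000, DF = 0.938480, PV = 28.154409
  t = 2.5000: CF_t = 30.000000, DF = 0.923701, PV = 27.711033
  t = 3.0000: CF_t = 1030.000000, DF = 0.909155, PV = 936.429264
Price P = sum_t PV_t = 1079.489703
Macaulay numerator sum_t t * PV_t:
  t * PV_t at t = 0.5000: 14.763780
  t * PV_t at t = 1.0000: 29.062558
  t * PV_t at t = 1.5000: 42.907320
  t * PV_t at t = 2.0000: 56.308819
  t * PV_t at t = 2.5000: 69.277582
  t * PV_t at t = 3.0000: 2809.287791
Macaulay duration D = (sum_t t * PV_t) / P = 3021.607850 / 1079.489703 = 2.799108


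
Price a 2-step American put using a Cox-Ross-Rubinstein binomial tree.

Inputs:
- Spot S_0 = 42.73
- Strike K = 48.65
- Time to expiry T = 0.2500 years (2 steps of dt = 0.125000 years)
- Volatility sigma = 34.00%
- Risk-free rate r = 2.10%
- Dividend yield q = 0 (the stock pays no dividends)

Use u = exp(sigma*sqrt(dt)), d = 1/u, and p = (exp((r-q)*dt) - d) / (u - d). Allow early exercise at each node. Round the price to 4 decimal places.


dt = T/N = 0.125000
u = exp(sigma*sqrt(dt)) = 1.127732; d = 1/u = 0.886736
p = (exp((r-q)*dt) - d) / (u - d) = 0.480891
Discount per step: exp(-r*dt) = 0.997378
Stock lattice S(k, i) with i counting down-moves:
  k=0: S(0,0) = 42.7300
  k=1: S(1,0) = 48.1880; S(1,1) = 37.8902
  k=2: S(2,0) = 54.3431; S(2,1) = 42.7300; S(2,2) = 33.5986
Terminal payoffs V(N, i) = max(K - S_T, 0):
  V(2,0) = 0.000000; V(2,1) = 5.920000; V(2,2) = 15.051382
Backward induction: V(k, i) = exp(-r*dt) * [p * V(k+1, i) + (1-p) * V(k+1, i+1)]; then take max(V_cont, immediate exercise) for American.
  V(1,0) = exp(-r*dt) * [p*0.000000 + (1-p)*5.920000] = 3.065071; exercise = 0.462030; V(1,0) = max -> 3.065071
  V(1,1) = exp(-r*dt) * [p*5.920000 + (1-p)*15.051382] = 10.632239; exercise = 10.759778; V(1,1) = max -> 10.759778
  V(0,0) = exp(-r*dt) * [p*3.065071 + (1-p)*10.759778] = 7.040958; exercise = 5.920000; V(0,0) = max -> 7.040958

Answer: Price = V(0,0) = 7.0410


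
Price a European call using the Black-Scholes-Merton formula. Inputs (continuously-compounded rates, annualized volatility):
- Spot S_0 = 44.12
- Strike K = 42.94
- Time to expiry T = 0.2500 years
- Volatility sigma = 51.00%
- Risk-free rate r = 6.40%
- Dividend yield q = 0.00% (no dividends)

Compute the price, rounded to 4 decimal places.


Answer: Price = 5.3747

Derivation:
d1 = (ln(S/K) + (r - q + 0.5*sigma^2) * T) / (sigma * sqrt(T)) = 0.29655648
d2 = d1 - sigma * sqrt(T) = 0.04155648
exp(-rT) = 0.98412732; exp(-qT) = 1.00000000
C = S_0 * exp(-qT) * N(d1) - K * exp(-rT) * N(d2)
N(d1) = 0.61659743; N(d2) = 0.51657387
C = 44.1200 * 1.00000000 * 0.61659743 - 42.9400 * 0.98412732 * 0.51657387 = 5.3747


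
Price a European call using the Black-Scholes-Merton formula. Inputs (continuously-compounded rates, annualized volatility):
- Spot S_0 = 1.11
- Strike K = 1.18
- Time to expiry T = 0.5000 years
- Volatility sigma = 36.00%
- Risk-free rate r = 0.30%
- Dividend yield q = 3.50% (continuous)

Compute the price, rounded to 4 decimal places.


Answer: Price = 0.0764

Derivation:
d1 = (ln(S/K) + (r - q + 0.5*sigma^2) * T) / (sigma * sqrt(T)) = -0.17581198
d2 = d1 - sigma * sqrt(T) = -0.43037042
exp(-rT) = 0.99850112; exp(-qT) = 0.98265224
C = S_0 * exp(-qT) * N(d1) - K * exp(-rT) * N(d2)
N(d1) = 0.43022083; N(d2) = 0.33346310
C = 1.1100 * 0.98265224 * 0.43022083 - 1.1800 * 0.99850112 * 0.33346310 = 0.0764


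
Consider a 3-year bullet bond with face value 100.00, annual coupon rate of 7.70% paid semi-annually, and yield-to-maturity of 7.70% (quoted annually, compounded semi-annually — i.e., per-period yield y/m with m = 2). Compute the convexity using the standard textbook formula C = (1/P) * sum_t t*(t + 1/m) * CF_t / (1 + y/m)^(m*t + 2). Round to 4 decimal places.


Coupon per period c = face * coupon_rate / m = 3.850000
Periods per year m = 2; per-period yield y/m = 0.038500
Number of cashflows N = 6
Cashflows (t years, CF_t, discount factor 1/(1+y/m)^(m*t), PV):
  t = 0.5000: CF_t = 3.850000, DF = 0.962927, PV = 3.707270
  t = 1.0000: CF_t = 3.850000, DF = 0.927229, PV = 3.569832
  t = 1.5000: CF_t = 3.850000, DF = 0.892854, PV = 3.437488
  t = 2.0000: CF_t = 3.850000, DF = 0.859754, PV = 3.310051
  t = 2.5000: CF_t = 3.850000, DF = 0.827880, PV = 3.187339
  t = 3.0000: CF_t = 103.850000, DF = 0.797188, PV = 82.788020
Price P = sum_t PV_t = 100.000000
Convexity numerator sum_t t*(t + 1/m) * CF_t / (1+y/m)^(m*t + 2):
  t = 0.5000: term = 1.718744
  t = 1.0000: term = 4.965077
  t = 1.5000: term = 9.562016
  t = 2.0000: term = 15.345878
  t = 2.5000: term = 22.165447
  t = 3.0000: term = 806.016241
Convexity = (1/P) * sum = 859.773403 / 100.000000 = 8.597734

Answer: Convexity = 8.5977


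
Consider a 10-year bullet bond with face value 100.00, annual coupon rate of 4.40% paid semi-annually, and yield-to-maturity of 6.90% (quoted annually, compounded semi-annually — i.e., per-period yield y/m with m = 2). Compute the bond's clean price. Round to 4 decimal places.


Answer: Price = 82.1539

Derivation:
Coupon per period c = face * coupon_rate / m = 2.200000
Periods per year m = 2; per-period yield y/m = 0.034500
Number of cashflows N = 20
Cashflows (t years, CF_t, discount factor 1/(1+y/m)^(m*t), PV):
  t = 0.5000: CF_t = 2.200000, DF = 0.966651, PV = 2.126631
  t = 1.0000: CF_t = 2.200000, DF = 0.934413, PV = 2.055709
  t = 1.5000: CF_t = 2.200000, DF = 0.903251, PV = 1.987152
  t = 2.0000: CF_t = 2.200000, DF = 0.873128, PV = 1.920882
  t = 2.5000: CF_t = 2.200000, DF = 0.844010, PV = 1.856822
  t = 3.0000: CF_t = 2.200000, DF = 0.815863, PV = 1.794898
  t = 3.5000: CF_t = 2.200000, DF = 0.788654, PV = 1.735039
  t = 4.0000: CF_t = 2.200000, DF = 0.762353, PV = 1.677176
  t = 4.5000: CF_t = 2.200000, DF = 0.736929, PV = 1.621243
  t = 5.0000: CF_t = 2.200000, DF = 0.712353, PV = 1.567176
  t = 5.5000: CF_t = 2.200000, DF = 0.688596, PV = 1.514911
  t = 6.0000: CF_t = 2.200000, DF = 0.665632, PV = 1.464390
  t = 6.5000: CF_t = 2.200000, DF = 0.643433, PV = 1.415553
  t = 7.0000: CF_t = 2.200000, DF = 0.621975, PV = 1.368345
  t = 7.5000: CF_t = 2.200000, DF = 0.601233, PV = 1.322712
  t = 8.0000: CF_t = 2.200000, DF = 0.581182, PV = 1.278600
  t = 8.5000: CF_t = 2.200000, DF = 0.561800, PV = 1.235960
  t = 9.0000: CF_t = 2.200000, DF = 0.543064, PV = 1.194741
  t = 9.5000: CF_t = 2.200000, DF = 0.524953, PV = 1.154897
  t = 10.0000: CF_t = 102.200000, DF = 0.507446, PV = 51.861013
Price P = sum_t PV_t = 82.153852


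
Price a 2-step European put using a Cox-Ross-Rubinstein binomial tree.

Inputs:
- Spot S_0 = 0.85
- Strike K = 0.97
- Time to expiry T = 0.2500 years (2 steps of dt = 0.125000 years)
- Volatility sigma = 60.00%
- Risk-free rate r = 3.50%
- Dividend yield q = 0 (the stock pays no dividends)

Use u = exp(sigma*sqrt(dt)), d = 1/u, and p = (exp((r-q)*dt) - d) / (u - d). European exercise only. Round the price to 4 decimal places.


Answer: Price = V(0,0) = 0.1798

Derivation:
dt = T/N = 0.125000
u = exp(sigma*sqrt(dt)) = 1.236311; d = 1/u = 0.808858
p = (exp((r-q)*dt) - d) / (u - d) = 0.457422
Discount per step: exp(-r*dt) = 0.995635
Stock lattice S(k, i) with i counting down-moves:
  k=0: S(0,0) = 0.8500
  k=1: S(1,0) = 1.0509; S(1,1) = 0.6875
  k=2: S(2,0) = 1.2992; S(2,1) = 0.8500; S(2,2) = 0.5561
Terminal payoffs V(N, i) = max(K - S_T, 0):
  V(2,0) = 0.000000; V(2,1) = 0.120000; V(2,2) = 0.413887
Backward induction: V(k, i) = exp(-r*dt) * [p * V(k+1, i) + (1-p) * V(k+1, i+1)].
  V(1,0) = exp(-r*dt) * [p*0.000000 + (1-p)*0.120000] = 0.064825
  V(1,1) = exp(-r*dt) * [p*0.120000 + (1-p)*0.413887] = 0.278236
  V(0,0) = exp(-r*dt) * [p*0.064825 + (1-p)*0.278236] = 0.179829


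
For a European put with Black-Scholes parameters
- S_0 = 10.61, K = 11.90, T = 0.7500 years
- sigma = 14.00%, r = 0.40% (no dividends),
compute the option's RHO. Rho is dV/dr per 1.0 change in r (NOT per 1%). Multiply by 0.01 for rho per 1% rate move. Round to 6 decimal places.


Answer: Rho = -7.447951

Derivation:
d1 = -0.8610061473; d2 = -0.9822497038
phi(d1) = 0.2753797221; exp(-qT) = 1.0000000000; exp(-rT) = 0.9970044955
N(-d2) = 0.8370115768
Rho = -K*T*exp(-rT)*N(-d2) = -11.9000 * 0.7500 * 0.9970044955 * 0.8370115768 = -7.447951


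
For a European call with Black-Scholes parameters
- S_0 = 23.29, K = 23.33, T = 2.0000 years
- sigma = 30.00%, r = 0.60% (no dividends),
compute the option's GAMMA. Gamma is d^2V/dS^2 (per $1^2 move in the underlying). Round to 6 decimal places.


Answer: Gamma = 0.039262

Derivation:
d1 = 0.2363716498; d2 = -0.1878924189
phi(d1) = 0.3879517466; exp(-qT) = 1.0000000000; exp(-rT) = 0.9880717129
Gamma = exp(-qT) * phi(d1) / (S * sigma * sqrt(T)) = 1.0000000000 * 0.3879517466 / (23.2900 * 0.3000 * 1.4142135624) = 0.039262


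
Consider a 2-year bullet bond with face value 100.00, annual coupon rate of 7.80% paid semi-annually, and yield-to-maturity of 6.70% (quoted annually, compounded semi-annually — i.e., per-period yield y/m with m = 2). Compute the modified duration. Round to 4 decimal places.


Answer: Modified duration = 1.8301

Derivation:
Coupon per period c = face * coupon_rate / m = 3.900000
Periods per year m = 2; per-period yield y/m = 0.033500
Number of cashflows N = 4
Cashflows (t years, CF_t, discount factor 1/(1+y/m)^(m*t), PV):
  t = 0.5000: CF_t = 3.900000, DF = 0.967586, PV = 3.773585
  t = 1.0000: CF_t = 3.900000, DF = 0.936222, PV = 3.651267
  t = 1.5000: CF_t = 3.900000, DF = 0.905876, PV = 3.532915
  t = 2.0000: CF_t = 103.900000, DF = 0.876512, PV = 91.069641
Price P = sum_t PV_t = 102.027408
First compute Macaulay numerator sum_t t * PV_t:
  t * PV_t at t = 0.5000: 1.886792
  t * PV_t at t = 1.0000: 3.651267
  t * PV_t at t = 1.5000: 5.299372
  t * PV_t at t = 2.0000: 182.139282
Macaulay duration D = 192.976714 / 102.027408 = 1.891420
Modified duration = D / (1 + y/m) = 1.891420 / (1 + 0.033500) = 1.830112


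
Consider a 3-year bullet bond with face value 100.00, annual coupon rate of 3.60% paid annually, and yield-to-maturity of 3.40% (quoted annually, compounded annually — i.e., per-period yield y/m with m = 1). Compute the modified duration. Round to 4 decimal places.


Answer: Modified duration = 2.8020

Derivation:
Coupon per period c = face * coupon_rate / m = 3.600000
Periods per year m = 1; per-period yield y/m = 0.034000
Number of cashflows N = 3
Cashflows (t years, CF_t, discount factor 1/(1+y/m)^(m*t), PV):
  t = 1.0000: CF_t = 3.600000, DF = 0.967118, PV = 3.481625
  t = 2.0000: CF_t = 3.600000, DF = 0.935317, PV = 3.367142
  t = 3.0000: CF_t = 103.600000, DF = 0.904562, PV = 93.712633
Price P = sum_t PV_t = 100.561399
First compute Macaulay numerator sum_t t * PV_t:
  t * PV_t at t = 1.0000: 3.481625
  t * PV_t at t = 2.0000: 6.734284
  t * PV_t at t = 3.0000: 281.137898
Macaulay duration D = 291.353807 / 100.561399 = 2.897273
Modified duration = D / (1 + y/m) = 2.897273 / (1 + 0.034000) = 2.802005


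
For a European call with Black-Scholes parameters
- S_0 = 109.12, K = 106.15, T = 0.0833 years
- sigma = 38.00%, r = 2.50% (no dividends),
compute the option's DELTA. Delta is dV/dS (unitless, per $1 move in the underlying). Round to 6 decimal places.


d1 = 0.3254332617; d2 = 0.2157586521
phi(d1) = 0.3783665149; exp(-qT) = 1.0000000000; exp(-rT) = 0.9979196669
N(d1) = 0.6275734074
Delta = exp(-qT) * N(d1) = 1.0000000000 * 0.6275734074 = 0.627573

Answer: Delta = 0.627573


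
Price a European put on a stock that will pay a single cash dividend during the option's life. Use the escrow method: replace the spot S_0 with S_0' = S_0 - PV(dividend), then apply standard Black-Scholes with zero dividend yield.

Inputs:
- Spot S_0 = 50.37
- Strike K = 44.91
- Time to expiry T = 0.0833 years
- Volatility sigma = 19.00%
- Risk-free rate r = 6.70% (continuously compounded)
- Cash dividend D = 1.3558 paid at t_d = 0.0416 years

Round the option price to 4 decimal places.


Answer: Price = 0.0472

Derivation:
PV(D) = D * exp(-r * t_d) = 1.3558 * 0.99721668 = 1.35202638
S_0' = S_0 - PV(D) = 50.3700 - 1.35202638 = 49.01797362
d1 = (ln(S_0'/K) + (r + sigma^2/2)*T) / (sigma*sqrt(T)) = 1.72530758
d2 = d1 - sigma*sqrt(T) = 1.67047027
exp(-rT) = 0.99443445
N(-d1) = 0.04223603; N(-d2) = 0.04741318
P = K * exp(-rT) * N(-d2) - S_0' * N(-d1) = 44.9100 * 0.99443445 * 0.04741318 - 49.01797362 * 0.04223603 = 0.0472


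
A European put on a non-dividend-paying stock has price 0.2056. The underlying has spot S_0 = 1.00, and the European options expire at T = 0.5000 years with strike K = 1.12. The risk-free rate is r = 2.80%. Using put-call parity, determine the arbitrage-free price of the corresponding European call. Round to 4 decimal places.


Put-call parity: C - P = S_0 * exp(-qT) - K * exp(-rT).
S_0 * exp(-qT) = 1.0000 * 1.00000000 = 1.00000000
K * exp(-rT) = 1.1200 * 0.98609754 = 1.10442925
C = P + S*exp(-qT) - K*exp(-rT)
C = 0.2056 + 1.00000000 - 1.10442925 = 0.1012

Answer: Call price = 0.1012


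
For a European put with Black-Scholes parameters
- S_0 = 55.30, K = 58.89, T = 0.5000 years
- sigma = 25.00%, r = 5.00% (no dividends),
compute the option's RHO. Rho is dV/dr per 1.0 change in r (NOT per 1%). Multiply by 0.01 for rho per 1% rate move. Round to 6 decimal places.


Answer: Rho = -17.775551

Derivation:
d1 = -0.1259973120; d2 = -0.3027740073
phi(d1) = 0.3957881465; exp(-qT) = 1.0000000000; exp(-rT) = 0.9753099120
N(-d2) = 0.6189689533
Rho = -K*T*exp(-rT)*N(-d2) = -58.8900 * 0.5000 * 0.9753099120 * 0.6189689533 = -17.775551


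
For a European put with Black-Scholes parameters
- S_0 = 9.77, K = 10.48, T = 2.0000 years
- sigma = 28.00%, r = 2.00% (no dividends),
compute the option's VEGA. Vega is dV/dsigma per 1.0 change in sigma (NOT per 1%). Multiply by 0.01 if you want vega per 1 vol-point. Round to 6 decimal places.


d1 = 0.1218440624; d2 = -0.2741357350
phi(d1) = 0.3959919006; exp(-qT) = 1.0000000000; exp(-rT) = 0.9607894392
Vega = S * exp(-qT) * phi(d1) * sqrt(T) = 9.7700 * 1.0000000000 * 0.3959919006 * 1.4142135624 = 5.471367

Answer: Vega = 5.471367


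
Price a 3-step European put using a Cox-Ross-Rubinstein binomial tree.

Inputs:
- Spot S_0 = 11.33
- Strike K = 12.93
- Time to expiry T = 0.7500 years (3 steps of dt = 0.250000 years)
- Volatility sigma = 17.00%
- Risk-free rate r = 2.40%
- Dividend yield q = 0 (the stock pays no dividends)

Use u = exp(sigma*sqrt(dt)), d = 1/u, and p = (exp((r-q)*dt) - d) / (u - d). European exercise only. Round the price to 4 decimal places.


Answer: Price = V(0,0) = 1.5950

Derivation:
dt = T/N = 0.250000
u = exp(sigma*sqrt(dt)) = 1.088717; d = 1/u = 0.918512
p = (exp((r-q)*dt) - d) / (u - d) = 0.514120
Discount per step: exp(-r*dt) = 0.994018
Stock lattice S(k, i) with i counting down-moves:
  k=0: S(0,0) = 11.3300
  k=1: S(1,0) = 12.3352; S(1,1) = 10.4067
  k=2: S(2,0) = 13.4295; S(2,1) = 11.3300; S(2,2) = 9.5587
  k=3: S(3,0) = 14.6209; S(3,1) = 12.3352; S(3,2) = 10.4067; S(3,3) = 8.7798
Terminal payoffs V(N, i) = max(K - S_T, 0):
  V(3,0) = 0.000000; V(3,1) = 0.594836; V(3,2) = 2.523256; V(3,3) = 4.150196
Backward induction: V(k, i) = exp(-r*dt) * [p * V(k+1, i) + (1-p) * V(k+1, i+1)].
  V(2,0) = exp(-r*dt) * [p*0.000000 + (1-p)*0.594836] = 0.287290
  V(2,1) = exp(-r*dt) * [p*0.594836 + (1-p)*2.523256] = 1.522652
  V(2,2) = exp(-r*dt) * [p*2.523256 + (1-p)*4.150196] = 3.293930
  V(1,0) = exp(-r*dt) * [p*0.287290 + (1-p)*1.522652] = 0.882218
  V(1,1) = exp(-r*dt) * [p*1.522652 + (1-p)*3.293930] = 2.369023
  V(0,0) = exp(-r*dt) * [p*0.882218 + (1-p)*2.369023] = 1.595027


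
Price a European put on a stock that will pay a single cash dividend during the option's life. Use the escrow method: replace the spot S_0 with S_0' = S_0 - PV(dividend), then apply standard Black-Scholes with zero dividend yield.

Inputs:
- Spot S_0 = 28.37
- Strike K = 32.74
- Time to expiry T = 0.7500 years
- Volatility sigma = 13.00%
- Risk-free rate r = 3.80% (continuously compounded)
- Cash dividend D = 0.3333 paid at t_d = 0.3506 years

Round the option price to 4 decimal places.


PV(D) = D * exp(-r * t_d) = 0.3333 * 0.98676556 = 0.32888896
S_0' = S_0 - PV(D) = 28.3700 - 0.32888896 = 28.04111104
d1 = (ln(S_0'/K) + (r + sigma^2/2)*T) / (sigma*sqrt(T)) = -1.06666250
d2 = d1 - sigma*sqrt(T) = -1.17924580
exp(-rT) = 0.97190229
N(-d1) = 0.85693787; N(-d2) = 0.88084984
P = K * exp(-rT) * N(-d2) - S_0' * N(-d1) = 32.7400 * 0.97190229 * 0.88084984 - 28.04111104 * 0.85693787 = 3.9992

Answer: Price = 3.9992


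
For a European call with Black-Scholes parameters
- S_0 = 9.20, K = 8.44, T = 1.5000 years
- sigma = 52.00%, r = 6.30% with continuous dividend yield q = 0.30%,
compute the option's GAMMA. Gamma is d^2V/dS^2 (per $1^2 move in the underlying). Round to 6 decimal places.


d1 = 0.5951336420; d2 = -0.0417336911
phi(d1) = 0.3341950217; exp(-qT) = 0.9955101098; exp(-rT) = 0.9098277346
Gamma = exp(-qT) * phi(d1) / (S * sigma * sqrt(T)) = 0.9955101098 * 0.3341950217 / (9.2000 * 0.5200 * 1.2247448714) = 0.056782

Answer: Gamma = 0.056782


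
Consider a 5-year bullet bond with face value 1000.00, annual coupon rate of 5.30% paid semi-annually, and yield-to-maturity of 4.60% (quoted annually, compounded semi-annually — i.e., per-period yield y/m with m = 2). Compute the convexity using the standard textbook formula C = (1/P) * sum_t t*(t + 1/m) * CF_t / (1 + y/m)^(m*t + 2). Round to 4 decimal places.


Coupon per period c = face * coupon_rate / m = 26.500000
Periods per year m = 2; per-period yield y/m = 0.023000
Number of cashflows N = 10
Cashflows (t years, CF_t, discount factor 1/(1+y/m)^(m*t), PV):
  t = 0.5000: CF_t = 26.500000, DF = 0.977517, PV = 25.904203
  t = 1.0000: CF_t = 26.500000, DF = 0.955540, PV = 25.321802
  t = 1.5000: CF_t = 26.500000, DF = 0.934056, PV = 24.752495
  t = 2.0000: CF_t = 26.500000, DF = 0.913056, PV = 24.195987
  t = 2.5000: CF_t = 26.500000, DF = 0.892528, PV = 23.651991
  t = 3.0000: CF_t = 26.500000, DF = 0.872461, PV = 23.120226
  t = 3.5000: CF_t = 26.500000, DF = 0.852846, PV = 22.600416
  t = 4.0000: CF_t = 26.500000, DF = 0.833671, PV = 22.092293
  t = 4.5000: CF_t = 26.500000, DF = 0.814928, PV = 21.595595
  t = 5.0000: CF_t = 1026.500000, DF = 0.796606, PV = 817.716228
Price P = sum_t PV_t = 1030.951236
Convexity numerator sum_t t*(t + 1/m) * CF_t / (1+y/m)^(m*t + 2):
  t = 0.5000: term = 12.376247
  t = 1.0000: term = 36.293980
  t = 1.5000: term = 70.955973
  t = 2.0000: term = 115.601129
  t = 2.5000: term = 169.503122
  t = 3.0000: term = 231.969082
  t = 3.5000: term = 302.338327
  t = 4.0000: term = 379.981140
  t = 4.5000: term = 464.297581
  t = 5.0000: term = 21487.408631
Convexity = (1/P) * sum = 23270.725214 / 1030.951236 = 22.572091

Answer: Convexity = 22.5721


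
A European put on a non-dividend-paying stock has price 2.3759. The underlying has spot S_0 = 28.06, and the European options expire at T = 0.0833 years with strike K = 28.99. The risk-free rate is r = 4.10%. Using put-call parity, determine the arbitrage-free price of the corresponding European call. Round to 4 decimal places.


Answer: Call price = 1.5447

Derivation:
Put-call parity: C - P = S_0 * exp(-qT) - K * exp(-rT).
S_0 * exp(-qT) = 28.0600 * 1.00000000 = 28.06000000
K * exp(-rT) = 28.9900 * 0.99659053 = 28.89115933
C = P + S*exp(-qT) - K*exp(-rT)
C = 2.3759 + 28.06000000 - 28.89115933 = 1.5447


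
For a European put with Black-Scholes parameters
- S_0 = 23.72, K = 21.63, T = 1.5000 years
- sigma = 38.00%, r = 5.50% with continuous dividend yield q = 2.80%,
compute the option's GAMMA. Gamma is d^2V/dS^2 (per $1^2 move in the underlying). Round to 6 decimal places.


d1 = 0.5179109453; d2 = 0.0525078942
phi(d1) = 0.3488705275; exp(-qT) = 0.9588697806; exp(-rT) = 0.9208114379
Gamma = exp(-qT) * phi(d1) / (S * sigma * sqrt(T)) = 0.9588697806 * 0.3488705275 / (23.7200 * 0.3800 * 1.2247448714) = 0.030303

Answer: Gamma = 0.030303


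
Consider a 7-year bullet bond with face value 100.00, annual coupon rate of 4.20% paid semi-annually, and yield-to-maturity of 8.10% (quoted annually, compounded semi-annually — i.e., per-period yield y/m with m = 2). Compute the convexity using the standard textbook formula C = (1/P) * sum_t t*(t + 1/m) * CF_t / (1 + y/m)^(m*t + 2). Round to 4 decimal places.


Answer: Convexity = 39.4915

Derivation:
Coupon per period c = face * coupon_rate / m = 2.100000
Periods per year m = 2; per-period yield y/m = 0.040500
Number of cashflows N = 14
Cashflows (t years, CF_t, discount factor 1/(1+y/m)^(m*t), PV):
  t = 0.5000: CF_t = 2.100000, DF = 0.961076, PV = 2.018260
  t = 1.0000: CF_t = 2.100000, DF = 0.923668, PV = 1.939703
  t = 1.5000: CF_t = 2.100000, DF = 0.887715, PV = 1.864202
  t = 2.0000: CF_t = 2.100000, DF = 0.853162, PV = 1.791641
  t = 2.5000: CF_t = 2.100000, DF = 0.819954, PV = 1.721904
  t = 3.0000: CF_t = 2.100000, DF = 0.788039, PV = 1.654881
  t = 3.5000: CF_t = 2.100000, DF = 0.757365, PV = 1.590467
  t = 4.0000: CF_t = 2.100000, DF = 0.727886, PV = 1.528560
  t = 4.5000: CF_t = 2.100000, DF = 0.699554, PV = 1.469063
  t = 5.0000: CF_t = 2.100000, DF = 0.672325, PV = 1.411882
  t = 5.5000: CF_t = 2.100000, DF = 0.646156, PV = 1.356927
  t = 6.0000: CF_t = 2.100000, DF = 0.621005, PV = 1.304110
  t = 6.5000: CF_t = 2.100000, DF = 0.596833, PV = 1.253350
  t = 7.0000: CF_t = 102.100000, DF = 0.573602, PV = 58.564786
Price P = sum_t PV_t = 79.469736
Convexity numerator sum_t t*(t + 1/m) * CF_t / (1+y/m)^(m*t + 2):
  t = 0.5000: term = 0.932101
  t = 1.0000: term = 2.687461
  t = 1.5000: term = 5.165711
  t = 2.0000: term = 8.274405
  t = 2.5000: term = 11.928504
  t = 3.0000: term = 16.049885
  t = 3.5000: term = 20.566887
  t = 4.0000: term = 25.413879
  t = 4.5000: term = 30.530849
  t = 5.0000: term = 35.863030
  t = 5.5000: term = 41.360534
  t = 6.0000: term = 46.978021
  t = 6.5000: term = 52.674379
  t = 7.0000: term = 2839.956531
Convexity = (1/P) * sum = 3138.382177 / 79.469736 = 39.491539


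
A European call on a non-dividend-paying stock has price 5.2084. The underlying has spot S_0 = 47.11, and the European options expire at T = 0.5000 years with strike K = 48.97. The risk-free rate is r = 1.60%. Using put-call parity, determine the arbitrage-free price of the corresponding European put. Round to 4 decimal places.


Put-call parity: C - P = S_0 * exp(-qT) - K * exp(-rT).
S_0 * exp(-qT) = 47.1100 * 1.00000000 = 47.11000000
K * exp(-rT) = 48.9700 * 0.99203191 = 48.57980287
P = C - S*exp(-qT) + K*exp(-rT)
P = 5.2084 - 47.11000000 + 48.57980287 = 6.6782

Answer: Put price = 6.6782


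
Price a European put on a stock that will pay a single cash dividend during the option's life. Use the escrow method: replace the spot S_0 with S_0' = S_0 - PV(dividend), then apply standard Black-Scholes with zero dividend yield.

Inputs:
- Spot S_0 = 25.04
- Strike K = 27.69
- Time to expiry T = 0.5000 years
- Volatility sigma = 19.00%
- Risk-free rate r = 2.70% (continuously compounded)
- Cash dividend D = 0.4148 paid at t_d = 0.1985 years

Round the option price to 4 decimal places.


PV(D) = D * exp(-r * t_d) = 0.4148 * 0.99465484 = 0.41258283
S_0' = S_0 - PV(D) = 25.0400 - 0.41258283 = 24.62741717
d1 = (ln(S_0'/K) + (r + sigma^2/2)*T) / (sigma*sqrt(T)) = -0.70476957
d2 = d1 - sigma*sqrt(T) = -0.83911986
exp(-rT) = 0.98659072
N(-d1) = 0.75952318; N(-d2) = 0.79929897
P = K * exp(-rT) * N(-d2) - S_0' * N(-d1) = 27.6900 * 0.98659072 * 0.79929897 - 24.62741717 * 0.75952318 = 3.1307

Answer: Price = 3.1307


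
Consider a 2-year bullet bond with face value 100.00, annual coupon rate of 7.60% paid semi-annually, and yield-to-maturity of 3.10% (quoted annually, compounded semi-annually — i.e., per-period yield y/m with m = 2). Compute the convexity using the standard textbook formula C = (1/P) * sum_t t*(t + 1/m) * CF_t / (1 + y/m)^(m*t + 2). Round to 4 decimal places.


Coupon per period c = face * coupon_rate / m = 3.800000
Periods per year m = 2; per-period yield y/m = 0.015500
Number of cashflows N = 4
Cashflows (t years, CF_t, discount factor 1/(1+y/m)^(m*t), PV):
  t = 0.5000: CF_t = 3.800000, DF = 0.984737, PV = 3.741999
  t = 1.0000: CF_t = 3.800000, DF = 0.969706, PV = 3.684883
  t = 1.5000: CF_t = 3.800000, DF = 0.954905, PV = 3.628639
  t = 2.0000: CF_t = 103.800000, DF = 0.940330, PV = 97.606253
Price P = sum_t PV_t = 108.661775
Convexity numerator sum_t t*(t + 1/m) * CF_t / (1+y/m)^(m*t + 2):
  t = 0.5000: term = 1.814320
  t = 1.0000: term = 5.359881
  t = 1.5000: term = 10.556142
  t = 2.0000: term = 473.246915
Convexity = (1/P) * sum = 490.977257 / 108.661775 = 4.518399

Answer: Convexity = 4.5184


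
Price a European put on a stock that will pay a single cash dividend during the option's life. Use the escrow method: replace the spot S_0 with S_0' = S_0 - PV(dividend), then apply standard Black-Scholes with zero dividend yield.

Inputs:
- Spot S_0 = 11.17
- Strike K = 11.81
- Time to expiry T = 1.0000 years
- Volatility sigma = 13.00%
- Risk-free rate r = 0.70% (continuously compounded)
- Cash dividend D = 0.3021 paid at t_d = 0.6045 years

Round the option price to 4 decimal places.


Answer: Price = 1.1119

Derivation:
PV(D) = D * exp(-r * t_d) = 0.3021 * 0.99577744 = 0.30082436
S_0' = S_0 - PV(D) = 11.1700 - 0.30082436 = 10.86917564
d1 = (ln(S_0'/K) + (r + sigma^2/2)*T) / (sigma*sqrt(T)) = -0.51973670
d2 = d1 - sigma*sqrt(T) = -0.64973670
exp(-rT) = 0.99302444
N(-d1) = 0.69837645; N(-d2) = 0.74206884
P = K * exp(-rT) * N(-d2) - S_0' * N(-d1) = 11.8100 * 0.99302444 * 0.74206884 - 10.86917564 * 0.69837645 = 1.1119


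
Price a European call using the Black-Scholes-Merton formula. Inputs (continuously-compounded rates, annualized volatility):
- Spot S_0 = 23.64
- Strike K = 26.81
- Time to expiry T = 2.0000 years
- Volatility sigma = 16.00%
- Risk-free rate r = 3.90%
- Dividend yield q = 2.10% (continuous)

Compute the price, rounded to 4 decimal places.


d1 = (ln(S/K) + (r - q + 0.5*sigma^2) * T) / (sigma * sqrt(T)) = -0.28388021
d2 = d1 - sigma * sqrt(T) = -0.51015438
exp(-rT) = 0.92496443; exp(-qT) = 0.95886978
C = S_0 * exp(-qT) * N(d1) - K * exp(-rT) * N(d2)
N(d1) = 0.38825109; N(d2) = 0.30497165
C = 23.6400 * 0.95886978 * 0.38825109 - 26.8100 * 0.92496443 * 0.30497165 = 1.2380

Answer: Price = 1.2380


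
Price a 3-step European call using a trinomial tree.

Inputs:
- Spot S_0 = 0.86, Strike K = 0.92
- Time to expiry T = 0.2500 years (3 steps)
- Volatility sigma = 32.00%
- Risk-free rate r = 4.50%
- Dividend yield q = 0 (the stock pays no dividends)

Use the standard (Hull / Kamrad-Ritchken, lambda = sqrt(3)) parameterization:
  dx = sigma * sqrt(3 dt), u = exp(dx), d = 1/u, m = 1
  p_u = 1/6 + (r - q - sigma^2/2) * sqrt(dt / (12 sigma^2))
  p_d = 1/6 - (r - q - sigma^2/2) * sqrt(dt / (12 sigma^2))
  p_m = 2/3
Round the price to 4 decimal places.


dt = T/N = 0.083333; dx = sigma*sqrt(3*dt) = 0.160000
u = exp(dx) = 1.173511; d = 1/u = 0.852144
p_u = 0.165052, p_m = 0.666667, p_d = 0.168281
Discount per step: exp(-r*dt) = 0.996257
Stock lattice S(k, j) with j the centered position index:
  k=0: S(0,+0) = 0.8600
  k=1: S(1,-1) = 0.7328; S(1,+0) = 0.8600; S(1,+1) = 1.0092
  k=2: S(2,-2) = 0.6245; S(2,-1) = 0.7328; S(2,+0) = 0.8600; S(2,+1) = 1.0092; S(2,+2) = 1.1843
  k=3: S(3,-3) = 0.5322; S(3,-2) = 0.6245; S(3,-1) = 0.7328; S(3,+0) = 0.8600; S(3,+1) = 1.0092; S(3,+2) = 1.1843; S(3,+3) = 1.3898
Terminal payoffs V(N, j) = max(S_T - K, 0):
  V(3,-3) = 0.000000; V(3,-2) = 0.000000; V(3,-1) = 0.000000; V(3,+0) = 0.000000; V(3,+1) = 0.089219; V(3,+2) = 0.264330; V(3,+3) = 0.469824
Backward induction: V(k, j) = exp(-r*dt) * [p_u * V(k+1, j+1) + p_m * V(k+1, j) + p_d * V(k+1, j-1)]
  V(2,-2) = exp(-r*dt) * [p_u*0.000000 + p_m*0.000000 + p_d*0.000000] = 0.000000
  V(2,-1) = exp(-r*dt) * [p_u*0.000000 + p_m*0.000000 + p_d*0.000000] = 0.000000
  V(2,+0) = exp(-r*dt) * [p_u*0.089219 + p_m*0.000000 + p_d*0.000000] = 0.014671
  V(2,+1) = exp(-r*dt) * [p_u*0.264330 + p_m*0.089219 + p_d*0.000000] = 0.102722
  V(2,+2) = exp(-r*dt) * [p_u*0.469824 + p_m*0.264330 + p_d*0.089219] = 0.267773
  V(1,-1) = exp(-r*dt) * [p_u*0.014671 + p_m*0.000000 + p_d*0.000000] = 0.002412
  V(1,+0) = exp(-r*dt) * [p_u*0.102722 + p_m*0.014671 + p_d*0.000000] = 0.026635
  V(1,+1) = exp(-r*dt) * [p_u*0.267773 + p_m*0.102722 + p_d*0.014671] = 0.114716
  V(0,+0) = exp(-r*dt) * [p_u*0.114716 + p_m*0.026635 + p_d*0.002412] = 0.036958

Answer: Price = V(0,0) = 0.0370


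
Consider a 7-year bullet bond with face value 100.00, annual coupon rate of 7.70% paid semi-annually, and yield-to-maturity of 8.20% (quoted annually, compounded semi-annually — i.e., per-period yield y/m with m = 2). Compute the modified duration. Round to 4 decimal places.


Coupon per period c = face * coupon_rate / m = 3.850000
Periods per year m = 2; per-period yield y/m = 0.041000
Number of cashflows N = 14
Cashflows (t years, CF_t, discount factor 1/(1+y/m)^(m*t), PV):
  t = 0.5000: CF_t = 3.850000, DF = 0.960615, PV = 3.698367
  t = 1.0000: CF_t = 3.850000, DF = 0.922781, PV = 3.552706
  t = 1.5000: CF_t = 3.850000, DF = 0.886437, PV = 3.412782
  t = 2.0000: CF_t = 3.850000, DF = 0.851524, PV = 3.278369
  t = 2.5000: CF_t = 3.850000, DF = 0.817987, PV = 3.149250
  t = 3.0000: CF_t = 3.850000, DF = 0.785770, PV = 3.025216
  t = 3.5000: CF_t = 3.850000, DF = 0.754823, PV = 2.906067
  t = 4.0000: CF_t = 3.850000, DF = 0.725094, PV = 2.791611
  t = 4.5000: CF_t = 3.850000, DF = 0.696536, PV = 2.681663
  t = 5.0000: CF_t = 3.850000, DF = 0.669103, PV = 2.576045
  t = 5.5000: CF_t = 3.850000, DF = 0.642750, PV = 2.474587
  t = 6.0000: CF_t = 3.850000, DF = 0.617435, PV = 2.377125
  t = 6.5000: CF_t = 3.850000, DF = 0.593117, PV = 2.283501
  t = 7.0000: CF_t = 103.850000, DF = 0.569757, PV = 59.169280
Price P = sum_t PV_t = 97.376568
First compute Macaulay numerator sum_t t * PV_t:
  t * PV_t at t = 0.5000: 1.849183
  t * PV_t at t = 1.0000: 3.552706
  t * PV_t at t = 1.5000: 5.119173
  t * PV_t at t = 2.0000: 6.556738
  t * PV_t at t = 2.5000: 7.873124
  t * PV_t at t = 3.0000: 9.075647
  t * PV_t at t = 3.5000: 10.171235
  t * PV_t at t = 4.0000: 11.166444
  t * PV_t at t = 4.5000: 12.067483
  t * PV_t at t = 5.0000: 12.880225
  t * PV_t at t = 5.5000: 13.610228
  t * PV_t at t = 6.0000: 14.262749
  t * PV_t at t = 6.5000: 14.842758
  t * PV_t at t = 7.0000: 414.184963
Macaulay duration D = 537.212654 / 97.376568 = 5.516858
Modified duration = D / (1 + y/m) = 5.516858 / (1 + 0.041000) = 5.299575

Answer: Modified duration = 5.2996
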